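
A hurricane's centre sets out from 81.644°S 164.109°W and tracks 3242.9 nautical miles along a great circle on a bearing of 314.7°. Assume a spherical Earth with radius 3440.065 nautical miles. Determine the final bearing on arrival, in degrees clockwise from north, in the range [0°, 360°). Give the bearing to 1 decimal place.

final bearing 353.2°

Central angle δ = d/R = 0.942686 rad.
With φ₁ = -81.644° = -1.424957 rad and θ = 314.7° = 5.492551 rad:
sin φ₂ = sin φ₁ cos δ + cos φ₁ sin δ cos θ = (-0.989384)(0.587617) + (0.145323)(0.809139)(0.703395) = -0.498669
φ₂ = asin(-0.498669) = -0.522063 rad = -29.912°.
For the longitude increment, Δλ = atan2( sin θ sin δ cos φ₁, cos δ − sin φ₁ sin φ₂ ) = atan2(-0.083581, 0.094242) = -41.569°.
λ₂ = -164.109° + -41.569° = -205.678°, normalized to (−180°, 180°] → 154.322°.
The forward bearing on arrival equals the back-azimuth from the destination plus 180°.
Back-azimuth from P₂ (-29.9°, 154.3°) to P₁ (-81.6°, -164.1°), with Δλ' = λ₁ − λ₂ = -318.4°: atan2( sin Δλ' cos φ₁ , cos φ₂ sin φ₁ − sin φ₂ cos φ₁ cos Δλ' ) = 173.2°.
Final bearing = (173.2° + 180°) mod 360° = 353.2°.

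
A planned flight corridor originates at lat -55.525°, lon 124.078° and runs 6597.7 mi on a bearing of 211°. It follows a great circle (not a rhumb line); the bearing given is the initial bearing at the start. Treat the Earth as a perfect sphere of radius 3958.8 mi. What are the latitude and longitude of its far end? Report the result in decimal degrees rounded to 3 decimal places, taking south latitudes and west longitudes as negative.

δ = 6597.7/3958.8 = 1.666591 rad (95.4886°).
Converting: φ₁ = -0.969094 rad, θ = 3.682645 rad.
sin φ₂ = sin φ₁ cos δ + cos φ₁ sin δ cos θ = (-0.824373)(-0.095648) + (0.566047)(0.995415)(-0.857167) = -0.404122
φ₂ = asin(-0.404122) = -0.416019 rad = -23.836°.
Then Δλ = atan2(-0.290199, -0.428796) = -2.546624 rad, from sin θ sin δ cos φ₁ over cos δ − sin φ₁ sin φ₂.
Hence λ₂ = 124.078° + -145.911° = -21.833°.

latitude -23.836°, longitude -21.833°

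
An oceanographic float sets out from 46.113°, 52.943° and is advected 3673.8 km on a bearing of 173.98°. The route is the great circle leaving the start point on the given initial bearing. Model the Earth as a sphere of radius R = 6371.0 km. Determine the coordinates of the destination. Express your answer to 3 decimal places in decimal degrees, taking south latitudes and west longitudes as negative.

latitude 13.196°, longitude 56.310°

δ = 3673.8/6371 = 0.576644 rad (33.0393°).
Start latitude φ₁ = 0.804824 rad; initial bearing θ = 3.036524 rad.
sin φ₂ = sin φ₁ cos δ + cos φ₁ sin δ cos θ = (0.720708)(0.838297) + (0.693238)(0.545214)(-0.994485) = 0.228289
φ₂ = asin(0.228289) = 0.230320 rad = 13.196°.
Then Δλ = atan2(0.039639, 0.673767) = 0.058764 rad, from sin θ sin δ cos φ₁ over cos δ − sin φ₁ sin φ₂.
Hence λ₂ = 52.943° + 3.367° = 56.310°.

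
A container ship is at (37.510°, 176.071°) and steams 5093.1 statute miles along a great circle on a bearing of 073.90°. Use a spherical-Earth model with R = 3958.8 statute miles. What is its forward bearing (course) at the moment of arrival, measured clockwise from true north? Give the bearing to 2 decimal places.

Central angle δ = d/R = 1.286526 rad.
Start latitude φ₁ = 0.654673 rad; initial bearing θ = 1.289798 rad.
Applying the spherical law of cosines for sides, sin φ₂ = sin φ₁ cos δ + cos φ₁ sin δ cos θ = 0.381921, so φ₂ = 22.453°.
Then Δλ = atan2(0.731548, 0.047905) = 1.505405 rad, from sin θ sin δ cos φ₁ over cos δ − sin φ₁ sin φ₂.
λ₂ = 176.071° + 86.253° = 262.324°, normalized to (−180°, 180°] → -97.676°.
The forward bearing on arrival equals the back-azimuth from the destination plus 180°.
Back-azimuth from P₂ (22.45°, -97.68°) to P₁ (37.51°, 176.07°), with Δλ' = λ₁ − λ₂ = 273.75°: atan2( sin Δλ' cos φ₁ , cos φ₂ sin φ₁ − sin φ₂ cos φ₁ cos Δλ' ) = 304.45°.
Final bearing = (304.45° + 180°) mod 360° = 124.45°.

final bearing 124.45°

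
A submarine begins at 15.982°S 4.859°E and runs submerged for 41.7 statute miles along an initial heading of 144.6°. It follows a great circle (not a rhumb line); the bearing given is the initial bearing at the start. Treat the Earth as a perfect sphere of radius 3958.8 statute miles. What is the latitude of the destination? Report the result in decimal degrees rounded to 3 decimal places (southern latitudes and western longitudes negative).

latitude -16.474°

The arc subtends δ = 41.7/3958.8 = 0.010533 rad at the centre.
Converting: φ₁ = -0.278939 rad, θ = 2.523746 rad.
Destination latitude: φ₂ = arcsin( sin φ₁ cos δ + cos φ₁ sin δ cos θ ) = arcsin(-0.283574) = -16.474°.
Then Δλ = atan2(0.005866, 0.921867) = 0.006363 rad, from sin θ sin δ cos φ₁ over cos δ − sin φ₁ sin φ₂.
λ₂ = λ₁ + Δλ = 5.224°.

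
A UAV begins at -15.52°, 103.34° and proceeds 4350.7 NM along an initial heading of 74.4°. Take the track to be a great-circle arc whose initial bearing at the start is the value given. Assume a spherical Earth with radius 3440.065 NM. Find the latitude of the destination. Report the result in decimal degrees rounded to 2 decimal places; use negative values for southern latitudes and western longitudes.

δ = 4350.7/3440.065 = 1.264714 rad (72.4628°).
Converting: φ₁ = -0.270875 rad, θ = 1.298525 rad.
Destination latitude: φ₂ = arcsin( sin φ₁ cos δ + cos φ₁ sin δ cos θ ) = arcsin(0.166444) = 9.58°.
Δλ = atan2( sin θ sin δ cos φ₁ , cos δ − sin φ₁ sin φ₂ ) = atan2(0.884909, 0.345861) = 1.198208 rad = 68.65°.
λ₂ = 103.34° + 68.65° = 171.99°.

latitude 9.58°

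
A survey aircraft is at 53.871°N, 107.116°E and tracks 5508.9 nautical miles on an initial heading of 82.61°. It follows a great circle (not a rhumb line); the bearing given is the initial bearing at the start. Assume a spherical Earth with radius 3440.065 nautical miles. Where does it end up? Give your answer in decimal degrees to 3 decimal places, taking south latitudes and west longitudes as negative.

The arc subtends δ = 5508.9/3440.065 = 1.601394 rad at the centre.
With φ₁ = 53.871° = 0.940226 rad and θ = 82.61° = 1.441816 rad:
Destination latitude: φ₂ = arcsin( sin φ₁ cos δ + cos φ₁ sin δ cos θ ) = arcsin(0.051091) = 2.929°.
Δλ = atan2( sin θ sin δ cos φ₁ , cos δ − sin φ₁ sin φ₂ ) = atan2(0.584434, -0.071859) = 1.693137 rad = 97.010°.
λ₂ = 107.116° + 97.010° = 204.126°, normalized to (−180°, 180°] → -155.874°.

latitude 2.929°, longitude -155.874°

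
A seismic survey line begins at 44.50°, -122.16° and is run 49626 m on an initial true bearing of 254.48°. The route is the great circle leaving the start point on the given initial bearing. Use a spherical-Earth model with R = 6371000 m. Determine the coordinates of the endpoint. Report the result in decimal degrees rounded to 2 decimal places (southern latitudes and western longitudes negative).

Central angle δ = d/R = 0.007789 rad.
Start latitude φ₁ = 0.776672 rad; initial bearing θ = 4.441514 rad.
Applying the spherical law of cosines for sides, sin φ₂ = sin φ₁ cos δ + cos φ₁ sin δ cos θ = 0.699401, so φ₂ = 44.38°.
Δλ = atan2( sin θ sin δ cos φ₁ , cos δ − sin φ₁ sin φ₂ ) = atan2(-0.005353, 0.509753) = -0.010501 rad = -0.60°.
λ₂ = -122.16° + -0.60° = -122.76°.

latitude 44.38°, longitude -122.76°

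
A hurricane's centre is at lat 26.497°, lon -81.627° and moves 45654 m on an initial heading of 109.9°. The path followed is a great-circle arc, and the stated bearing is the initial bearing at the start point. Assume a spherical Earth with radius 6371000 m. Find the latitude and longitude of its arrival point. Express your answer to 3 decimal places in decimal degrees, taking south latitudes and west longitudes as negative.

latitude 26.357°, longitude -81.196°

δ = 45654/6371000 = 0.007166 rad (0.4106°).
Converting: φ₁ = 0.462460 rad, θ = 1.918117 rad.
sin φ₂ = sin φ₁ cos δ + cos φ₁ sin δ cos θ = (0.446151)(0.999974) + (0.894958)(0.007166)(-0.340380) = 0.443957
φ₂ = asin(0.443957) = 0.460009 rad = 26.357°.
For the longitude increment, Δλ = atan2( sin θ sin δ cos φ₁, cos δ − sin φ₁ sin φ₂ ) = atan2(0.006030, 0.801903) = 0.431°.
λ₂ = λ₁ + Δλ = -81.196°.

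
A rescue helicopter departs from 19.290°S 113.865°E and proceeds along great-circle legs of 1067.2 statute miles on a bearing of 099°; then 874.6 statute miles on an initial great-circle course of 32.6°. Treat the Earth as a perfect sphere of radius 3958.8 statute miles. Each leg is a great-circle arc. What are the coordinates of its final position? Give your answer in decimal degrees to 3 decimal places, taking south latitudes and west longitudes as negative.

latitude -10.175°, longitude 137.115°

Apply the spherical direct solution leg by leg, carrying full precision between legs.
Leg 1: from (-19.290°, 113.865°), δ = 1067.2/3958.8 = 0.269577 rad, θ = 99° → φ = -20.962°, λ = 130.226°.
Leg 2: from (-20.962°, 130.226°), δ = 874.6/3958.8 = 0.220926 rad, θ = 32.6° → φ = -10.175°, λ = 137.115°.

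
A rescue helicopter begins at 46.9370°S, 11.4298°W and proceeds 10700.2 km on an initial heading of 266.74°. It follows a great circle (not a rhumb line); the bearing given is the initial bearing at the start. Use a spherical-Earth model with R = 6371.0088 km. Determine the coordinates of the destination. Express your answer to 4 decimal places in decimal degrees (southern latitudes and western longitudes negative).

The arc subtends δ = 10700.2/6371.0088 = 1.679514 rad at the centre.
With φ₁ = -46.9370° = -0.819205 rad and θ = 266.74° = 4.655491 rad:
sin φ₂ = sin φ₁ cos δ + cos φ₁ sin δ cos θ = (-0.730603)(-0.108504) + (0.682802)(0.994096)(-0.056867) = 0.040674
φ₂ = asin(0.040674) = 0.040685 rad = 2.3311°.
Then Δλ = atan2(-0.677672, -0.078788) = -1.686539 rad, from sin θ sin δ cos φ₁ over cos δ − sin φ₁ sin φ₂.
Hence λ₂ = -11.4298° + -96.6316° = -108.0614°.

latitude 2.3311°, longitude -108.0614°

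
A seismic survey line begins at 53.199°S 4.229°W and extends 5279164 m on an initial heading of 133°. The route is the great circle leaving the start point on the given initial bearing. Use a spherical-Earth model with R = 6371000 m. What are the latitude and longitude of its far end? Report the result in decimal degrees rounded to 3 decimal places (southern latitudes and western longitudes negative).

Angular distance δ = d/R = 5279164 / 6371000 = 0.828624 rad.
Converting: φ₁ = -0.928498 rad, θ = 2.321288 rad.
sin φ₂ = sin φ₁ cos δ + cos φ₁ sin δ cos θ = (-0.800721)(0.675890) + (0.599038)(0.737002)(-0.681998) = -0.842296
φ₂ = asin(-0.842296) = -1.001530 rad = -57.383°.
Δλ = atan2( sin θ sin δ cos φ₁ , cos δ − sin φ₁ sin φ₂ ) = atan2(0.322887, 0.001446) = 1.566318 rad = 89.743°.
λ₂ = -4.229° + 89.743° = 85.514°.

latitude -57.383°, longitude 85.514°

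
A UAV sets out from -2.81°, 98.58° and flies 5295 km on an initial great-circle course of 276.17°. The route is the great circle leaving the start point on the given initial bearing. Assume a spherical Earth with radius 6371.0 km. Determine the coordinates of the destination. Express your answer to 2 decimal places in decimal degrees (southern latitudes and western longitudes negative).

Angular distance δ = d/R = 5295 / 6371 = 0.831110 rad.
With φ₁ = -2.81° = -0.049044 rad and θ = 276.17° = 4.820076 rad:
Applying the spherical law of cosines for sides, sin φ₂ = sin φ₁ cos δ + cos φ₁ sin δ cos θ = 0.046252, so φ₂ = 2.65°.
For the longitude increment, Δλ = atan2( sin θ sin δ cos φ₁, cos δ − sin φ₁ sin φ₂ ) = atan2(-0.733518, 0.676324) = -47.32°.
λ₂ = 98.58° + -47.32° = 51.26°.

latitude 2.65°, longitude 51.26°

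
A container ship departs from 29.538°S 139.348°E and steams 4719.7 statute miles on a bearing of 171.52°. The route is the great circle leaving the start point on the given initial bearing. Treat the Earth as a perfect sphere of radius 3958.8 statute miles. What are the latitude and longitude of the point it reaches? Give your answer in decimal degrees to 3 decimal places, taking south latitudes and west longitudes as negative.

latitude -79.052°, longitude -86.828°

The arc subtends δ = 4719.7/3958.8 = 1.192205 rad at the centre.
Start latitude φ₁ = -0.515535 rad; initial bearing θ = 2.993589 rad.
sin φ₂ = sin φ₁ cos δ + cos φ₁ sin δ cos θ = (-0.493001)(0.369612) + (0.870029)(0.929186)(-0.989067) = -0.981800
φ₂ = asin(-0.981800) = -1.379717 rad = -79.052°.
For the longitude increment, Δλ = atan2( sin θ sin δ cos φ₁, cos δ − sin φ₁ sin φ₂ ) = atan2(0.119213, -0.114416) = 133.824°.
λ₂ = 139.348° + 133.824° = 273.172°, normalized to (−180°, 180°] → -86.828°.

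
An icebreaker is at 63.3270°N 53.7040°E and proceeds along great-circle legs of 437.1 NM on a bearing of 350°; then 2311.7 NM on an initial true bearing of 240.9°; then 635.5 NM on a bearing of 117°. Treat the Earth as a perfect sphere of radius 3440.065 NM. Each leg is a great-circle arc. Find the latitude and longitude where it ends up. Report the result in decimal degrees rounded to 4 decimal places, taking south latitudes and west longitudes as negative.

latitude 34.1299°, longitude 16.4999°

Apply the spherical direct solution leg by leg, carrying full precision between legs.
Leg 1: from (63.3270°, 53.7040°), δ = 437.1/3440.065 = 0.127062 rad, θ = 350° → φ = 70.4585°, λ = 49.9320°.
Leg 2: from (70.4585°, 49.9320°), δ = 2311.7/3440.065 = 0.671993 rad, θ = 240.9° → φ = 39.5115°, λ = 5.0963°.
Leg 3: from (39.5115°, 5.0963°), δ = 635.5/3440.065 = 0.184735 rad, θ = 117° → φ = 34.1299°, λ = 16.4999°.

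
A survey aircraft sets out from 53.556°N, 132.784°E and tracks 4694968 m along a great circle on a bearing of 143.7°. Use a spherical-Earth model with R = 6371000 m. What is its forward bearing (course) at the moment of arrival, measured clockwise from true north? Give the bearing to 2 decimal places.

Angular distance δ = d/R = 4694968 / 6371000 = 0.736928 rad.
Converting: φ₁ = 0.934729 rad, θ = 2.508038 rad.
sin φ₂ = sin φ₁ cos δ + cos φ₁ sin δ cos θ = (0.804438)(0.740537) + (0.594037)(0.672016)(-0.805928) = 0.273987
φ₂ = asin(0.273987) = 0.277536 rad = 15.902°.
Δλ = atan2( sin θ sin δ cos φ₁ , cos δ − sin φ₁ sin φ₂ ) = atan2(0.236333, 0.520131) = 0.426484 rad = 24.436°.
Hence λ₂ = 132.784° + 24.436° = 157.220°.
The forward bearing on arrival equals the back-azimuth from the destination plus 180°.
Back-azimuth from P₂ (15.90°, 157.22°) to P₁ (53.56°, 132.78°), with Δλ' = λ₁ − λ₂ = -24.44°: atan2( sin Δλ' cos φ₁ , cos φ₂ sin φ₁ − sin φ₂ cos φ₁ cos Δλ' ) = 338.55°.
Final bearing = (338.55° + 180°) mod 360° = 158.55°.

final bearing 158.55°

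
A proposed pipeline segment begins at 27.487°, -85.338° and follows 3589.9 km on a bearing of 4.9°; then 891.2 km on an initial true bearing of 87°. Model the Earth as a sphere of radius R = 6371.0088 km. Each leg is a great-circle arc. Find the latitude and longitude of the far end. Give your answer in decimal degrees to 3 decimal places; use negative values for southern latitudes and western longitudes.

latitude 59.045°, longitude -64.464°

Apply the spherical direct solution leg by leg, carrying full precision between legs.
Leg 1: from (27.487°, -85.338°), δ = 3589.9/6371.0088 = 0.563474 rad, θ = 4.9° → φ = 59.575°, λ = -80.169°.
Leg 2: from (59.575°, -80.169°), δ = 891.2/6371.0088 = 0.139884 rad, θ = 87° → φ = 59.045°, λ = -64.464°.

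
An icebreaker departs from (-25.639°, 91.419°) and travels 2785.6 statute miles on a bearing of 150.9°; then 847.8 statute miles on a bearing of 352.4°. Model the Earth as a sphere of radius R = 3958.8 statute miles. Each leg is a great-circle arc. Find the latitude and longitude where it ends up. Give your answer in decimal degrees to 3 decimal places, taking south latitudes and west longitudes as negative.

Apply the spherical direct solution leg by leg, carrying full precision between legs.
Leg 1: from (-25.639°, 91.419°), δ = 2785.6/3958.8 = 0.703648 rad, θ = 150.9° → φ = -57.098°, λ = 126.818°.
Leg 2: from (-57.098°, 126.818°), δ = 847.8/3958.8 = 0.214156 rad, θ = 352.4° → φ = -44.909°, λ = 124.543°.

latitude -44.909°, longitude 124.543°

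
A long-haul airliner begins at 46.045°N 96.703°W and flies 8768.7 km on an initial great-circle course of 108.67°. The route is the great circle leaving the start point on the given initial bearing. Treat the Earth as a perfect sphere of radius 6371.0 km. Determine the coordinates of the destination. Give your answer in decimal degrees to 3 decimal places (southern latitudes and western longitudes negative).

latitude -4.525°, longitude -27.886°

The arc subtends δ = 8768.7/6371 = 1.376346 rad at the centre.
With φ₁ = 46.045° = 0.803637 rad and θ = 108.67° = 1.896649 rad:
Destination latitude: φ₂ = arcsin( sin φ₁ cos δ + cos φ₁ sin δ cos θ ) = arcsin(-0.078902) = -4.525°.
Then Δλ = atan2(0.645176, 0.250028) = 1.201082 rad, from sin θ sin δ cos φ₁ over cos δ − sin φ₁ sin φ₂.
λ₂ = λ₁ + Δλ = -27.886°.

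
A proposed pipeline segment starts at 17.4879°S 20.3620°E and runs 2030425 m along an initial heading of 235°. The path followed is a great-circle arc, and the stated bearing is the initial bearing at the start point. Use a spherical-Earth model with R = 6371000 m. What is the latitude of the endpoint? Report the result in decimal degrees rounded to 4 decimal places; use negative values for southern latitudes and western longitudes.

latitude -27.1798°

The arc subtends δ = 2030425/6371000 = 0.318698 rad at the centre.
Start latitude φ₁ = -0.305221 rad; initial bearing θ = 4.101524 rad.
sin φ₂ = sin φ₁ cos δ + cos φ₁ sin δ cos θ = (-0.300504)(0.949644) + (0.953780)(0.313330)(-0.573576) = -0.456785
φ₂ = asin(-0.456785) = -0.474377 rad = -27.1798°.
Δλ = atan2( sin θ sin δ cos φ₁ , cos δ − sin φ₁ sin φ₂ ) = atan2(-0.244802, 0.812378) = -0.292686 rad = -16.7697°.
Hence λ₂ = 20.3620° + -16.7697° = 3.5923°.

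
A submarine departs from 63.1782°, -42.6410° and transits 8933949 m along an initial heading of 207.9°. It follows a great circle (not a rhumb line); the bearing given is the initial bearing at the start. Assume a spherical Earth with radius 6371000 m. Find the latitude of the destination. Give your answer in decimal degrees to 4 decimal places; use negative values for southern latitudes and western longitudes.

latitude -14.0902°

The arc subtends δ = 8933949/6371000 = 1.402284 rad at the centre.
Start latitude φ₁ = 1.102668 rad; initial bearing θ = 3.628540 rad.
sin φ₂ = sin φ₁ cos δ + cos φ₁ sin δ cos θ = (0.892414)(0.167716) + (0.451217)(0.985835)(-0.883766) = -0.243449
φ₂ = asin(-0.243449) = -0.245921 rad = -14.0902°.
For the longitude increment, Δλ = atan2( sin θ sin δ cos φ₁, cos δ − sin φ₁ sin φ₂ ) = atan2(-0.208147, 0.384974) = -28.3991°.
Hence λ₂ = -42.6410° + -28.3991° = -71.0401°.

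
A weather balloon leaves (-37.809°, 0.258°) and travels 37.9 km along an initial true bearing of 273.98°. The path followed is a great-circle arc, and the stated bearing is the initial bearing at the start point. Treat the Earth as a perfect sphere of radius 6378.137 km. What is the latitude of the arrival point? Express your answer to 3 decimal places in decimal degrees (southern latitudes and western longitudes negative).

latitude -37.785°

δ = 37.9/6378.137 = 0.005942 rad (0.3405°).
With φ₁ = -37.809° = -0.659892 rad and θ = 273.98° = 4.781853 rad:
Applying the spherical law of cosines for sides, sin φ₂ = sin φ₁ cos δ + cos φ₁ sin δ cos θ = -0.612694, so φ₂ = -37.785°.
Then Δλ = atan2(-0.004683, 0.624382) = -0.007501 rad, from sin θ sin δ cos φ₁ over cos δ − sin φ₁ sin φ₂.
λ₂ = 0.258° + -0.430° = -0.172°.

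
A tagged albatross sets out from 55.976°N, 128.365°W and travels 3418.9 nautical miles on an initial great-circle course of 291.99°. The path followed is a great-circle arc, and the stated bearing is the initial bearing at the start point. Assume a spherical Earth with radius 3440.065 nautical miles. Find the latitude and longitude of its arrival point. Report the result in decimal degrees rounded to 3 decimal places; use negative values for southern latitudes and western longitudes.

Angular distance δ = d/R = 3418.9 / 3440.065 = 0.993847 rad.
With φ₁ = 55.976° = 0.976966 rad and θ = 291.99° = 5.096187 rad:
Destination latitude: φ₂ = arcsin( sin φ₁ cos δ + cos φ₁ sin δ cos θ ) = arcsin(0.627689) = 38.880°.
Then Δλ = atan2(-0.434850, 0.025238) = -1.512822 rad, from sin θ sin δ cos φ₁ over cos δ − sin φ₁ sin φ₂.
λ₂ = -128.365° + -86.678° = -215.043°, normalized to (−180°, 180°] → 144.957°.

latitude 38.880°, longitude 144.957°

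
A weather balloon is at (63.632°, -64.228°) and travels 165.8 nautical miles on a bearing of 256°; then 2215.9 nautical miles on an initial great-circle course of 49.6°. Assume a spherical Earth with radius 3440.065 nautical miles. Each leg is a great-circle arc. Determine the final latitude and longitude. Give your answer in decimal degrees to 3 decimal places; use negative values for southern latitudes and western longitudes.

latitude 62.761°, longitude 17.552°

Apply the spherical direct solution leg by leg, carrying full precision between legs.
Leg 1: from (63.632°, -64.228°), δ = 165.8/3440.065 = 0.048197 rad, θ = 256° → φ = 62.841°, λ = -70.106°.
Leg 2: from (62.841°, -70.106°), δ = 2215.9/3440.065 = 0.644145 rad, θ = 49.6° → φ = 62.761°, λ = 17.552°.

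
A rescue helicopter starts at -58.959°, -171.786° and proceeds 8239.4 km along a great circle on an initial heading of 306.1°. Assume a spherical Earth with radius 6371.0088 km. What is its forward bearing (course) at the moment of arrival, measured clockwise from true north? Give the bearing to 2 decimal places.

Central angle δ = d/R = 1.293265 rad.
With φ₁ = -58.959° = -1.029029 rad and θ = 306.1° = 5.342453 rad:
Applying the spherical law of cosines for sides, sin φ₂ = sin φ₁ cos δ + cos φ₁ sin δ cos θ = 0.057446, so φ₂ = 3.293°.
Then Δλ = atan2(-0.400698, 0.323202) = -0.892045 rad, from sin θ sin δ cos φ₁ over cos δ − sin φ₁ sin φ₂.
λ₂ = -171.786° + -51.110° = -222.896°, normalized to (−180°, 180°] → 137.104°.
The forward bearing on arrival equals the back-azimuth from the destination plus 180°.
Back-azimuth from P₂ (3.29°, 137.10°) to P₁ (-58.96°, -171.79°), with Δλ' = λ₁ − λ₂ = -308.89°: atan2( sin Δλ' cos φ₁ , cos φ₂ sin φ₁ − sin φ₂ cos φ₁ cos Δλ' ) = 155.33°.
Final bearing = (155.33° + 180°) mod 360° = 335.33°.

final bearing 335.33°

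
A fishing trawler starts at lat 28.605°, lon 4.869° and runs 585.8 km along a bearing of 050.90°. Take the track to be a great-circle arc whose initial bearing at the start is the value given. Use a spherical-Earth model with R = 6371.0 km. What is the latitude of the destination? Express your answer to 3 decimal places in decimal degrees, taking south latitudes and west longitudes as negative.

latitude 31.842°

The arc subtends δ = 585.8/6371 = 0.091948 rad at the centre.
With φ₁ = 28.605° = 0.499251 rad and θ = 50.9° = 0.888373 rad:
Destination latitude: φ₂ = arcsin( sin φ₁ cos δ + cos φ₁ sin δ cos θ ) = arcsin(0.527586) = 31.842°.
For the longitude increment, Δλ = atan2( sin θ sin δ cos φ₁, cos δ − sin φ₁ sin φ₂ ) = atan2(0.062558, 0.743184) = 4.812°.
λ₂ = λ₁ + Δλ = 9.681°.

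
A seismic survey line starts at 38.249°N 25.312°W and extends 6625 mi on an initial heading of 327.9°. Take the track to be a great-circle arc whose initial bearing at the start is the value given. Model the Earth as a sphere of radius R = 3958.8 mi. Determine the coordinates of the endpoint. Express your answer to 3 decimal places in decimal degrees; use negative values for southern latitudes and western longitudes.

Central angle δ = d/R = 1.673487 rad.
Start latitude φ₁ = 0.667571 rad; initial bearing θ = 5.722935 rad.
Destination latitude: φ₂ = arcsin( sin φ₁ cos δ + cos φ₁ sin δ cos θ ) = arcsin(0.598302) = 36.748°.
For the longitude increment, Δλ = atan2( sin θ sin δ cos φ₁, cos δ − sin φ₁ sin φ₂ ) = atan2(-0.415124, -0.472907) = -138.723°.
Hence λ₂ = -25.312° + -138.723° = -164.035°.

latitude 36.748°, longitude -164.035°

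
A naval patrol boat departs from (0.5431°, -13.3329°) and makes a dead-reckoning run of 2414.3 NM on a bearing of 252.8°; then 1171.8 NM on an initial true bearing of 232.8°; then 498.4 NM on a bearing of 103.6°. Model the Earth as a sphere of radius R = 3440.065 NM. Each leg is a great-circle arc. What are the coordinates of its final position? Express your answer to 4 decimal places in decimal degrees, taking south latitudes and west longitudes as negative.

Apply the spherical direct solution leg by leg, carrying full precision between legs.
Leg 1: from (0.5431°, -13.3329°), δ = 2414.3/3440.065 = 0.701818 rad, θ = 252.8° → φ = -10.5833°, λ = -52.1920°.
Leg 2: from (-10.5833°, -52.1920°), δ = 1171.8/3440.065 = 0.340633 rad, θ = 232.8° → φ = -21.8182°, λ = -68.8489°.
Leg 3: from (-21.8182°, -68.8489°), δ = 498.4/3440.065 = 0.144881 rad, θ = 103.6° → φ = -23.5335°, λ = -60.0448°.

latitude -23.5335°, longitude -60.0448°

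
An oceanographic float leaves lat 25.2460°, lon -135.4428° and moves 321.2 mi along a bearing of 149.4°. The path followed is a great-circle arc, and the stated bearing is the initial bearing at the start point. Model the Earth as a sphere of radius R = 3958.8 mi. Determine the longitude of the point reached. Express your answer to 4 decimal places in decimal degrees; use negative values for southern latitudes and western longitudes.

longitude -132.9062°

Central angle δ = d/R = 0.081136 rad.
Start latitude φ₁ = 0.440626 rad; initial bearing θ = 2.607522 rad.
sin φ₂ = sin φ₁ cos δ + cos φ₁ sin δ cos θ = (0.426506)(0.996710) + (0.904485)(0.081047)(-0.860742) = 0.362005
φ₂ = asin(0.362005) = 0.370418 rad = 21.2234°.
For the longitude increment, Δλ = atan2( sin θ sin δ cos φ₁, cos δ − sin φ₁ sin φ₂ ) = atan2(0.037316, 0.842313) = 2.5366°.
Hence λ₂ = -135.4428° + 2.5366° = -132.9062°.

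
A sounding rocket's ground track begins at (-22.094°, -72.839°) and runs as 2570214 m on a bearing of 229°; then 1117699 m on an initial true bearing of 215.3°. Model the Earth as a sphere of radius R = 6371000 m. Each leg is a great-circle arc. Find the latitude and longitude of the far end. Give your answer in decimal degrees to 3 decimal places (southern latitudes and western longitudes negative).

Apply the spherical direct solution leg by leg, carrying full precision between legs.
Leg 1: from (-22.094°, -72.839°), δ = 2570214/6371000 = 0.403424 rad, θ = 229° → φ = -35.773°, λ = -94.257°.
Leg 2: from (-35.773°, -94.257°), δ = 1117699/6371000 = 0.175435 rad, θ = 215.3° → φ = -43.723°, λ = -102.279°.

latitude -43.723°, longitude -102.279°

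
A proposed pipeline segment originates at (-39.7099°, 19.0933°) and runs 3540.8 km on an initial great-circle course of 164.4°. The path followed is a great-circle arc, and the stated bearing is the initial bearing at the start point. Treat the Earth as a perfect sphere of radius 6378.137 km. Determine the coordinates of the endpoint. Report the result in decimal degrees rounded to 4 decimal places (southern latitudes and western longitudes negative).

latitude -68.9846°, longitude 42.3739°

δ = 3540.8/6378.137 = 0.555146 rad (31.8075°).
Start latitude φ₁ = -0.693069 rad; initial bearing θ = 2.869321 rad.
sin φ₂ = sin φ₁ cos δ + cos φ₁ sin δ cos θ = (-0.638901)(0.849823) + (0.769289)(0.527068)(-0.963163) = -0.933484
φ₂ = asin(-0.933484) = -1.204008 rad = -68.9846°.
For the longitude increment, Δλ = atan2( sin θ sin δ cos φ₁, cos δ − sin φ₁ sin φ₂ ) = atan2(0.109038, 0.253420) = 23.2806°.
λ₂ = 19.0933° + 23.2806° = 42.3739°.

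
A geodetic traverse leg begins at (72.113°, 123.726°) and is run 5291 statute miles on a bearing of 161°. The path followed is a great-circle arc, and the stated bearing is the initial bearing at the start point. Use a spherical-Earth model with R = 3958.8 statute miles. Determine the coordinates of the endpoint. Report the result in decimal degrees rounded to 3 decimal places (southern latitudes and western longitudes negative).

latitude -3.529°, longitude 142.224°

δ = 5291/3958.8 = 1.336516 rad (76.5767°).
Converting: φ₁ = 1.258609 rad, θ = 2.809980 rad.
Applying the spherical law of cosines for sides, sin φ₂ = sin φ₁ cos δ + cos φ₁ sin δ cos θ = -0.061552, so φ₂ = -3.529°.
For the longitude increment, Δλ = atan2( sin θ sin δ cos φ₁, cos δ − sin φ₁ sin φ₂ ) = atan2(0.097264, 0.290719) = 18.498°.
Hence λ₂ = 123.726° + 18.498° = 142.224°.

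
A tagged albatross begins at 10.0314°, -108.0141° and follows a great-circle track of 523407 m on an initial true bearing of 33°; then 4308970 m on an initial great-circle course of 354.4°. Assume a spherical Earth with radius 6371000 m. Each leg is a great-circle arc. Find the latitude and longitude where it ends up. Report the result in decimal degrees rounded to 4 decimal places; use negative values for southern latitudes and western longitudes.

latitude 52.4456°, longitude -111.1258°

Apply the spherical direct solution leg by leg, carrying full precision between legs.
Leg 1: from (10.0314°, -108.0141°), δ = 523407/6371000 = 0.082155 rad, θ = 33° → φ = 13.9675°, λ = -105.3743°.
Leg 2: from (13.9675°, -105.3743°), δ = 4308970/6371000 = 0.676341 rad, θ = 354.4° → φ = 52.4456°, λ = -111.1258°.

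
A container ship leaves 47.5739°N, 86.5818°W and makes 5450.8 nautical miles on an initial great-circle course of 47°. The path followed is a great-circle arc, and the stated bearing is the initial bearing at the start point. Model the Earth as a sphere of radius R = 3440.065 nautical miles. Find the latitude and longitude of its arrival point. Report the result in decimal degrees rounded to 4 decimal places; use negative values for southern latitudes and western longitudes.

Angular distance δ = d/R = 5450.8 / 3440.065 = 1.584505 rad.
Start latitude φ₁ = 0.830321 rad; initial bearing θ = 0.820305 rad.
sin φ₂ = sin φ₁ cos δ + cos φ₁ sin δ cos θ = (0.738148)(-0.013708) + (0.674639)(0.999906)(0.681998) = 0.449941
φ₂ = asin(0.449941) = 0.466699 rad = 26.7399°.
Then Δλ = atan2(0.493353, -0.345831) = 2.182180 rad, from sin θ sin δ cos φ₁ over cos δ − sin φ₁ sin φ₂.
λ₂ = -86.5818° + 125.0297° = 38.4479°.

latitude 26.7399°, longitude 38.4479°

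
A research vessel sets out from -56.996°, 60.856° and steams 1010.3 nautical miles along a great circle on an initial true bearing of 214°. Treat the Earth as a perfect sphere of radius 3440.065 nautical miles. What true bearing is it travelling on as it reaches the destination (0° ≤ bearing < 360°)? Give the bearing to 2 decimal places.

δ = 1010.3/3440.065 = 0.293686 rad (16.8270°).
With φ₁ = -56.996° = -0.994768 rad and θ = 214° = 3.735005 rad:
sin φ₂ = sin φ₁ cos δ + cos φ₁ sin δ cos θ = (-0.838633)(0.957183) + (0.544698)(0.289483)(-0.829038) = -0.933448
φ₂ = asin(-0.933448) = -1.203908 rad = -68.979°.
Then Δλ = atan2(-0.088174, 0.174363) = -0.468189 rad, from sin θ sin δ cos φ₁ over cos δ − sin φ₁ sin φ₂.
λ₂ = λ₁ + Δλ = 34.031°.
The forward bearing on arrival equals the back-azimuth from the destination plus 180°.
Back-azimuth from P₂ (-68.98°, 34.03°) to P₁ (-57.00°, 60.86°), with Δλ' = λ₁ − λ₂ = 26.83°: atan2( sin Δλ' cos φ₁ , cos φ₂ sin φ₁ − sin φ₂ cos φ₁ cos Δλ' ) = 58.12°.
Final bearing = (58.12° + 180°) mod 360° = 238.12°.

final bearing 238.12°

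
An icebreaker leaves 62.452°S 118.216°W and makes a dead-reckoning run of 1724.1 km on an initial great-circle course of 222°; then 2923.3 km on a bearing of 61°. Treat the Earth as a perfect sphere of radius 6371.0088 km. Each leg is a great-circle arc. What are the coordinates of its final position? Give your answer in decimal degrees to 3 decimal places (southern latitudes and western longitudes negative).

Apply the spherical direct solution leg by leg, carrying full precision between legs.
Leg 1: from (-62.452°, -118.216°), δ = 1724.1/6371.0088 = 0.270616 rad, θ = 222° → φ = -71.127°, λ = -151.787°.
Leg 2: from (-71.127°, -151.787°), δ = 2923.3/6371.0088 = 0.458844 rad, θ = 61° → φ = -51.160°, λ = -113.640°.

latitude -51.160°, longitude -113.640°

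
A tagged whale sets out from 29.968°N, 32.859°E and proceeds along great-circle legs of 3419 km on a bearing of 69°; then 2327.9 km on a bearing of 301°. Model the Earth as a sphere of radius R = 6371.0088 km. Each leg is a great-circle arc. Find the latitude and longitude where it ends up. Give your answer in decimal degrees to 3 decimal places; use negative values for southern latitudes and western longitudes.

latitude 44.271°, longitude 43.699°

Apply the spherical direct solution leg by leg, carrying full precision between legs.
Leg 1: from (29.968°, 32.859°), δ = 3419/6371.0088 = 0.536650 rad, θ = 69° → φ = 36.017°, λ = 69.023°.
Leg 2: from (36.017°, 69.023°), δ = 2327.9/6371.0088 = 0.365390 rad, θ = 301° → φ = 44.271°, λ = 43.699°.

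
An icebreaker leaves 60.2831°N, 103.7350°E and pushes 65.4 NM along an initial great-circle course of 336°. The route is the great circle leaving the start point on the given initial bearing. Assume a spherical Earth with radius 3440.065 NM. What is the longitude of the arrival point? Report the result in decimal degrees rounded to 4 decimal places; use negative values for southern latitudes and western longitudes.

δ = 65.4/3440.065 = 0.019011 rad (1.0893°).
Converting: φ₁ = 1.052139 rad, θ = 5.864306 rad.
Applying the spherical law of cosines for sides, sin φ₂ = sin φ₁ cos δ + cos φ₁ sin δ cos θ = 0.876937, so φ₂ = 61.2751°.
Then Δλ = atan2(-0.003833, 0.238212) = -0.016089 rad, from sin θ sin δ cos φ₁ over cos δ − sin φ₁ sin φ₂.
Hence λ₂ = 103.7350° + -0.9218° = 102.8132°.

longitude 102.8132°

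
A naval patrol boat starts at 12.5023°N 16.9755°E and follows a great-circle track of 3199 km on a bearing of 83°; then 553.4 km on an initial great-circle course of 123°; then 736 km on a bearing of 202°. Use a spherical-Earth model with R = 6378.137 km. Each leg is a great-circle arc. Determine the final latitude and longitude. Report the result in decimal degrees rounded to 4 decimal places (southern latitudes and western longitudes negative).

latitude 5.4188°, longitude 48.2495°

Apply the spherical direct solution leg by leg, carrying full precision between legs.
Leg 1: from (12.5023°, 16.9755°), δ = 3199/6378.137 = 0.501557 rad, θ = 83° → φ = 14.3013°, λ = 46.4785°.
Leg 2: from (14.3013°, 46.4785°), δ = 553.4/6378.137 = 0.086765 rad, θ = 123° → φ = 11.5579°, λ = 50.7326°.
Leg 3: from (11.5579°, 50.7326°), δ = 736/6378.137 = 0.115394 rad, θ = 202° → φ = 5.4188°, λ = 48.2495°.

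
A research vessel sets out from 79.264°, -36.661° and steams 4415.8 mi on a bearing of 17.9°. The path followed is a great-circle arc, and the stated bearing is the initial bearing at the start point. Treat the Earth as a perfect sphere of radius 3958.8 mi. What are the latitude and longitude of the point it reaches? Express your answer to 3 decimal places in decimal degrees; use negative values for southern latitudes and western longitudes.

latitude 36.249°, longitude 123.323°

Central angle δ = d/R = 1.115439 rad.
Start latitude φ₁ = 1.383418 rad; initial bearing θ = 0.312414 rad.
Applying the spherical law of cosines for sides, sin φ₂ = sin φ₁ cos δ + cos φ₁ sin δ cos θ = 0.591289, so φ₂ = 36.249°.
Δλ = atan2( sin θ sin δ cos φ₁ , cos δ − sin φ₁ sin φ₂ ) = atan2(0.051421, -0.141156) = 2.792246 rad = 159.984°.
λ₂ = -36.661° + 159.984° = 123.323°.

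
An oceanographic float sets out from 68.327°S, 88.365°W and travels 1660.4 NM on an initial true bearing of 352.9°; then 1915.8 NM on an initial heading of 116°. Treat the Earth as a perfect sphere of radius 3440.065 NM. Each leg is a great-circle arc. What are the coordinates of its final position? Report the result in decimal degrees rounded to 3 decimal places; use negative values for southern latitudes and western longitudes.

latitude -46.873°, longitude -48.687°

Apply the spherical direct solution leg by leg, carrying full precision between legs.
Leg 1: from (-68.327°, -88.365°), δ = 1660.4/3440.065 = 0.482665 rad, θ = 352.9° → φ = -40.772°, λ = -92.709°.
Leg 2: from (-40.772°, -92.709°), δ = 1915.8/3440.065 = 0.556908 rad, θ = 116° → φ = -46.873°, λ = -48.687°.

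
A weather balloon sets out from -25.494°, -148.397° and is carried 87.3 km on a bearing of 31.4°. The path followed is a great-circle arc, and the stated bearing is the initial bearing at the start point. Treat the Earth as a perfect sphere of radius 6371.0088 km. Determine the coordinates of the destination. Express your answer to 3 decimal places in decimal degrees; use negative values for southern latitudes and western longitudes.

latitude -24.823°, longitude -147.946°

δ = 87.3/6371.0088 = 0.013703 rad (0.7851°).
Start latitude φ₁ = -0.444954 rad; initial bearing θ = 0.548033 rad.
Destination latitude: φ₂ = arcsin( sin φ₁ cos δ + cos φ₁ sin δ cos θ ) = arcsin(-0.419819) = -24.823°.
Then Δλ = atan2(0.006444, 0.819209) = 0.007866 rad, from sin θ sin δ cos φ₁ over cos δ − sin φ₁ sin φ₂.
λ₂ = λ₁ + Δλ = -147.946°.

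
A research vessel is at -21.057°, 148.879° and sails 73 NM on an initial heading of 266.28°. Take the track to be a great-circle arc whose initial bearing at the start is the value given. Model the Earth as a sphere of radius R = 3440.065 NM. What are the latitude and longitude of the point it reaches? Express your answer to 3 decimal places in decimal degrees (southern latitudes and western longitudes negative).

latitude -21.131°, longitude 147.578°

The arc subtends δ = 73/3440.065 = 0.021221 rad at the centre.
Start latitude φ₁ = -0.367514 rad; initial bearing θ = 4.647463 rad.
Applying the spherical law of cosines for sides, sin φ₂ = sin φ₁ cos δ + cos φ₁ sin δ cos θ = -0.360500, so φ₂ = -21.131°.
For the longitude increment, Δλ = atan2( sin θ sin δ cos φ₁, cos δ − sin φ₁ sin φ₂ ) = atan2(-0.019760, 0.870248) = -1.301°.
λ₂ = 148.879° + -1.301° = 147.578°.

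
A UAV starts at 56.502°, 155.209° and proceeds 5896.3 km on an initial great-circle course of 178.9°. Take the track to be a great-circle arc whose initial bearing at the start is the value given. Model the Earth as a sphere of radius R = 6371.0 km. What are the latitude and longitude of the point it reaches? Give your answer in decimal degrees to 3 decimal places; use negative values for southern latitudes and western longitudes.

latitude 3.480°, longitude 156.089°

The arc subtends δ = 5896.3/6371 = 0.925491 rad at the centre.
With φ₁ = 56.502° = 0.986146 rad and θ = 178.9° = 3.122394 rad:
Destination latitude: φ₂ = arcsin( sin φ₁ cos δ + cos φ₁ sin δ cos θ ) = arcsin(0.060700) = 3.480°.
Then Δλ = atan2(0.008465, 0.550825) = 0.015366 rad, from sin θ sin δ cos φ₁ over cos δ − sin φ₁ sin φ₂.
λ₂ = λ₁ + Δλ = 156.089°.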